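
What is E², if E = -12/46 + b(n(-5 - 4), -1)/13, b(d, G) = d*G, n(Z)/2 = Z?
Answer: 112896/89401 ≈ 1.2628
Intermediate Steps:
n(Z) = 2*Z
b(d, G) = G*d
E = 336/299 (E = -12/46 - 2*(-5 - 4)/13 = -12*1/46 - 2*(-9)*(1/13) = -6/23 - 1*(-18)*(1/13) = -6/23 + 18*(1/13) = -6/23 + 18/13 = 336/299 ≈ 1.1237)
E² = (336/299)² = 112896/89401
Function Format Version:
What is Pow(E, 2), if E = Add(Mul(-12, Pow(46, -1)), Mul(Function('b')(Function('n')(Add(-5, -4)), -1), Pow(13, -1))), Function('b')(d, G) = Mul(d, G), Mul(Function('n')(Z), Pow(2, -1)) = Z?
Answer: Rational(112896, 89401) ≈ 1.2628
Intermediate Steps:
Function('n')(Z) = Mul(2, Z)
Function('b')(d, G) = Mul(G, d)
E = Rational(336, 299) (E = Add(Mul(-12, Pow(46, -1)), Mul(Mul(-1, Mul(2, Add(-5, -4))), Pow(13, -1))) = Add(Mul(-12, Rational(1, 46)), Mul(Mul(-1, Mul(2, -9)), Rational(1, 13))) = Add(Rational(-6, 23), Mul(Mul(-1, -18), Rational(1, 13))) = Add(Rational(-6, 23), Mul(18, Rational(1, 13))) = Add(Rational(-6, 23), Rational(18, 13)) = Rational(336, 299) ≈ 1.1237)
Pow(E, 2) = Pow(Rational(336, 299), 2) = Rational(112896, 89401)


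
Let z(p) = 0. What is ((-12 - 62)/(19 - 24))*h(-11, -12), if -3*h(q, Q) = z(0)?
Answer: 0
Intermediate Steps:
h(q, Q) = 0 (h(q, Q) = -⅓*0 = 0)
((-12 - 62)/(19 - 24))*h(-11, -12) = ((-12 - 62)/(19 - 24))*0 = -74/(-5)*0 = -74*(-⅕)*0 = (74/5)*0 = 0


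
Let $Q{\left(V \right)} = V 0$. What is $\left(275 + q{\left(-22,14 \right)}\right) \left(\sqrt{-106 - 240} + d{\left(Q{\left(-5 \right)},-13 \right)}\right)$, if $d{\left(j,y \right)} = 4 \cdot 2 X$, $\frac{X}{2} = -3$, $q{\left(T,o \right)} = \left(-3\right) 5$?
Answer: $-12480 + 260 i \sqrt{346} \approx -12480.0 + 4836.3 i$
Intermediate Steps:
$q{\left(T,o \right)} = -15$
$X = -6$ ($X = 2 \left(-3\right) = -6$)
$Q{\left(V \right)} = 0$
$d{\left(j,y \right)} = -48$ ($d{\left(j,y \right)} = 4 \cdot 2 \left(-6\right) = 8 \left(-6\right) = -48$)
$\left(275 + q{\left(-22,14 \right)}\right) \left(\sqrt{-106 - 240} + d{\left(Q{\left(-5 \right)},-13 \right)}\right) = \left(275 - 15\right) \left(\sqrt{-106 - 240} - 48\right) = 260 \left(\sqrt{-346} - 48\right) = 260 \left(i \sqrt{346} - 48\right) = 260 \left(-48 + i \sqrt{346}\right) = -12480 + 260 i \sqrt{346}$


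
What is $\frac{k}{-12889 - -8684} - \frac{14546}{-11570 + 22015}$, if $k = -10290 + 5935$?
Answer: $- \frac{3135591}{8784245} \approx -0.35696$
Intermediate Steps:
$k = -4355$
$\frac{k}{-12889 - -8684} - \frac{14546}{-11570 + 22015} = - \frac{4355}{-12889 - -8684} - \frac{14546}{-11570 + 22015} = - \frac{4355}{-12889 + 8684} - \frac{14546}{10445} = - \frac{4355}{-4205} - \frac{14546}{10445} = \left(-4355\right) \left(- \frac{1}{4205}\right) - \frac{14546}{10445} = \frac{871}{841} - \frac{14546}{10445} = - \frac{3135591}{8784245}$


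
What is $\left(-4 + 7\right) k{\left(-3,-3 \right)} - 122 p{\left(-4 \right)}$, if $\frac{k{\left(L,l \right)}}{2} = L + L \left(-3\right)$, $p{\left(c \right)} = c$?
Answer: $524$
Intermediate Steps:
$k{\left(L,l \right)} = - 4 L$ ($k{\left(L,l \right)} = 2 \left(L + L \left(-3\right)\right) = 2 \left(L - 3 L\right) = 2 \left(- 2 L\right) = - 4 L$)
$\left(-4 + 7\right) k{\left(-3,-3 \right)} - 122 p{\left(-4 \right)} = \left(-4 + 7\right) \left(\left(-4\right) \left(-3\right)\right) - -488 = 3 \cdot 12 + 488 = 36 + 488 = 524$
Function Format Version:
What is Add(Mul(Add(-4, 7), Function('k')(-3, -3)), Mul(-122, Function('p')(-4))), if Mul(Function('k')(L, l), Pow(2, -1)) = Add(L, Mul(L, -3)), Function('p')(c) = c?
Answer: 524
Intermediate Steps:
Function('k')(L, l) = Mul(-4, L) (Function('k')(L, l) = Mul(2, Add(L, Mul(L, -3))) = Mul(2, Add(L, Mul(-3, L))) = Mul(2, Mul(-2, L)) = Mul(-4, L))
Add(Mul(Add(-4, 7), Function('k')(-3, -3)), Mul(-122, Function('p')(-4))) = Add(Mul(Add(-4, 7), Mul(-4, -3)), Mul(-122, -4)) = Add(Mul(3, 12), 488) = Add(36, 488) = 524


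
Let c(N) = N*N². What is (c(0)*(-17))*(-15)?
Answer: 0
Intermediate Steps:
c(N) = N³
(c(0)*(-17))*(-15) = (0³*(-17))*(-15) = (0*(-17))*(-15) = 0*(-15) = 0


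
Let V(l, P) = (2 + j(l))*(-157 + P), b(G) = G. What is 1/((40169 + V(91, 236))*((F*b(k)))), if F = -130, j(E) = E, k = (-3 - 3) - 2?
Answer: 1/49416640 ≈ 2.0236e-8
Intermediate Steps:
k = -8 (k = -6 - 2 = -8)
V(l, P) = (-157 + P)*(2 + l) (V(l, P) = (2 + l)*(-157 + P) = (-157 + P)*(2 + l))
1/((40169 + V(91, 236))*((F*b(k)))) = 1/((40169 + (-314 - 157*91 + 2*236 + 236*91))*((-130*(-8)))) = 1/((40169 + (-314 - 14287 + 472 + 21476))*1040) = (1/1040)/(40169 + 7347) = (1/1040)/47516 = (1/47516)*(1/1040) = 1/49416640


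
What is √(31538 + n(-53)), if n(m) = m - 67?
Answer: √31418 ≈ 177.25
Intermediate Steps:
n(m) = -67 + m
√(31538 + n(-53)) = √(31538 + (-67 - 53)) = √(31538 - 120) = √31418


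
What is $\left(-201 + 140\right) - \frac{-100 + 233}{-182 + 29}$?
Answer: $- \frac{9200}{153} \approx -60.131$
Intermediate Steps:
$\left(-201 + 140\right) - \frac{-100 + 233}{-182 + 29} = -61 - \frac{133}{-153} = -61 - 133 \left(- \frac{1}{153}\right) = -61 - - \frac{133}{153} = -61 + \frac{133}{153} = - \frac{9200}{153}$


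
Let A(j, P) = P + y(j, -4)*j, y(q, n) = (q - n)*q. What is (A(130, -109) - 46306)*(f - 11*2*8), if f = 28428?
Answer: 62668162620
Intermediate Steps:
y(q, n) = q*(q - n)
A(j, P) = P + j²*(4 + j) (A(j, P) = P + (j*(j - 1*(-4)))*j = P + (j*(j + 4))*j = P + (j*(4 + j))*j = P + j²*(4 + j))
(A(130, -109) - 46306)*(f - 11*2*8) = ((-109 + 130²*(4 + 130)) - 46306)*(28428 - 11*2*8) = ((-109 + 16900*134) - 46306)*(28428 - 22*8) = ((-109 + 2264600) - 46306)*(28428 - 176) = (2264491 - 46306)*28252 = 2218185*28252 = 62668162620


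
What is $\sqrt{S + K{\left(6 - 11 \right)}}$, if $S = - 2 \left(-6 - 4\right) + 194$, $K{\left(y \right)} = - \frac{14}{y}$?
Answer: $\frac{2 \sqrt{1355}}{5} \approx 14.724$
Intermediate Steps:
$S = 214$ ($S = - 2 \left(-6 - 4\right) + 194 = \left(-2\right) \left(-10\right) + 194 = 20 + 194 = 214$)
$\sqrt{S + K{\left(6 - 11 \right)}} = \sqrt{214 - \frac{14}{6 - 11}} = \sqrt{214 - \frac{14}{-5}} = \sqrt{214 - - \frac{14}{5}} = \sqrt{214 + \frac{14}{5}} = \sqrt{\frac{1084}{5}} = \frac{2 \sqrt{1355}}{5}$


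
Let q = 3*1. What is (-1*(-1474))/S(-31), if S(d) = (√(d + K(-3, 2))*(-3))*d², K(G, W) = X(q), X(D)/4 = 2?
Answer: 1474*I*√23/66309 ≈ 0.10661*I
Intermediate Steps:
q = 3
X(D) = 8 (X(D) = 4*2 = 8)
K(G, W) = 8
S(d) = -3*d²*√(8 + d) (S(d) = (√(d + 8)*(-3))*d² = (√(8 + d)*(-3))*d² = (-3*√(8 + d))*d² = -3*d²*√(8 + d))
(-1*(-1474))/S(-31) = (-1*(-1474))/((-3*(-31)²*√(8 - 31))) = 1474/((-3*961*√(-23))) = 1474/((-3*961*I*√23)) = 1474/((-2883*I*√23)) = 1474*(I*√23/66309) = 1474*I*√23/66309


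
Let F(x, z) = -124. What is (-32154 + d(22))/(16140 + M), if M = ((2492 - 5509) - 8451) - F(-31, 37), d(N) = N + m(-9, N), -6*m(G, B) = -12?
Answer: -16065/2398 ≈ -6.6993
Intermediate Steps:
m(G, B) = 2 (m(G, B) = -⅙*(-12) = 2)
d(N) = 2 + N (d(N) = N + 2 = 2 + N)
M = -11344 (M = ((2492 - 5509) - 8451) - 1*(-124) = (-3017 - 8451) + 124 = -11468 + 124 = -11344)
(-32154 + d(22))/(16140 + M) = (-32154 + (2 + 22))/(16140 - 11344) = (-32154 + 24)/4796 = -32130*1/4796 = -16065/2398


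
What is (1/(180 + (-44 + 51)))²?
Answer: 1/34969 ≈ 2.8597e-5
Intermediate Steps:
(1/(180 + (-44 + 51)))² = (1/(180 + 7))² = (1/187)² = 1/34969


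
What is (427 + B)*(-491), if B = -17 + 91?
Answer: -245991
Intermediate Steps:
B = 74
(427 + B)*(-491) = (427 + 74)*(-491) = 501*(-491) = -245991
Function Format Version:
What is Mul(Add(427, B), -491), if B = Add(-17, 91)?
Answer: -245991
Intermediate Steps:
B = 74
Mul(Add(427, B), -491) = Mul(Add(427, 74), -491) = Mul(501, -491) = -245991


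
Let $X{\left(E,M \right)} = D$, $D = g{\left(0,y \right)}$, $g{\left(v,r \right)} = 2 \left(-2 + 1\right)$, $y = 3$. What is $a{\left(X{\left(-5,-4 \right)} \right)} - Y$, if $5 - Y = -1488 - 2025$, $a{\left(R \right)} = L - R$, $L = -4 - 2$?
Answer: $-3522$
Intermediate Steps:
$g{\left(v,r \right)} = -2$ ($g{\left(v,r \right)} = 2 \left(-1\right) = -2$)
$L = -6$ ($L = -4 - 2 = -6$)
$D = -2$
$X{\left(E,M \right)} = -2$
$a{\left(R \right)} = -6 - R$
$Y = 3518$ ($Y = 5 - \left(-1488 - 2025\right) = 5 - -3513 = 5 + 3513 = 3518$)
$a{\left(X{\left(-5,-4 \right)} \right)} - Y = \left(-6 - -2\right) - 3518 = \left(-6 + 2\right) - 3518 = -4 - 3518 = -3522$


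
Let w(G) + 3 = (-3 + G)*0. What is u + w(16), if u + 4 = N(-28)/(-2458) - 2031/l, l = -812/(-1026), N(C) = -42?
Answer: -1283983079/498974 ≈ -2573.2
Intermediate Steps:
l = 406/513 (l = -812*(-1/1026) = 406/513 ≈ 0.79142)
u = -1282486157/498974 (u = -4 + (-42/(-2458) - 2031/406/513) = -4 + (-42*(-1/2458) - 2031*513/406) = -4 + (21/1229 - 1041903/406) = -4 - 1280490261/498974 = -1282486157/498974 ≈ -2570.2)
w(G) = -3 (w(G) = -3 + (-3 + G)*0 = -3 + 0 = -3)
u + w(16) = -1282486157/498974 - 3 = -1283983079/498974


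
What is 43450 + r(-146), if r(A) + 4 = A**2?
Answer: 64762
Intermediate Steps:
r(A) = -4 + A**2
43450 + r(-146) = 43450 + (-4 + (-146)**2) = 43450 + (-4 + 21316) = 43450 + 21312 = 64762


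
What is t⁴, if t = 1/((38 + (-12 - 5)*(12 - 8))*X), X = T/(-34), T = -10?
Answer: 83521/506250000 ≈ 0.00016498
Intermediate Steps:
X = 5/17 (X = -10/(-34) = -10*(-1/34) = 5/17 ≈ 0.29412)
t = -17/150 (t = 1/((38 + (-12 - 5)*(12 - 8))*(5/17)) = (17/5)/(38 - 17*4) = (17/5)/(38 - 68) = (17/5)/(-30) = -1/30*17/5 = -17/150 ≈ -0.11333)
t⁴ = (-17/150)⁴ = 83521/506250000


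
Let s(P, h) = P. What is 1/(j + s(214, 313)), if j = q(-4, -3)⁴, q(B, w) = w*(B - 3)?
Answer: 1/194695 ≈ 5.1362e-6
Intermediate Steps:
q(B, w) = w*(-3 + B)
j = 194481 (j = (-3*(-3 - 4))⁴ = (-3*(-7))⁴ = 21⁴ = 194481)
1/(j + s(214, 313)) = 1/(194481 + 214) = 1/194695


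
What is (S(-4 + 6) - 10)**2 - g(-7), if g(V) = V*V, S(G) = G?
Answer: 15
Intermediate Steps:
g(V) = V**2
(S(-4 + 6) - 10)**2 - g(-7) = ((-4 + 6) - 10)**2 - 1*(-7)**2 = (2 - 10)**2 - 1*49 = (-8)**2 - 49 = 64 - 49 = 15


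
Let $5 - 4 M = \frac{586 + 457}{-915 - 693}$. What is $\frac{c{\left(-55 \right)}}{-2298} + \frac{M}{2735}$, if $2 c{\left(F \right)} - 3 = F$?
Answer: $\frac{79708709}{6737552160} \approx 0.011831$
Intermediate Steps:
$c{\left(F \right)} = \frac{3}{2} + \frac{F}{2}$
$M = \frac{9083}{6432}$ ($M = \frac{5}{4} - \frac{\left(586 + 457\right) \frac{1}{-915 - 693}}{4} = \frac{5}{4} - \frac{1043 \frac{1}{-1608}}{4} = \frac{5}{4} - \frac{1043 \left(- \frac{1}{1608}\right)}{4} = \frac{5}{4} - - \frac{1043}{6432} = \frac{5}{4} + \frac{1043}{6432} = \frac{9083}{6432} \approx 1.4122$)
$\frac{c{\left(-55 \right)}}{-2298} + \frac{M}{2735} = \frac{\frac{3}{2} + \frac{1}{2} \left(-55\right)}{-2298} + \frac{9083}{6432 \cdot 2735} = \left(\frac{3}{2} - \frac{55}{2}\right) \left(- \frac{1}{2298}\right) + \frac{9083}{6432} \cdot \frac{1}{2735} = \left(-26\right) \left(- \frac{1}{2298}\right) + \frac{9083}{17591520} = \frac{13}{1149} + \frac{9083}{17591520} = \frac{79708709}{6737552160}$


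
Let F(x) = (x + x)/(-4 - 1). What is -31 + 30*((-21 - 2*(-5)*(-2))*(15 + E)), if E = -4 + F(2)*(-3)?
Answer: -16513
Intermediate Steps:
F(x) = -2*x/5 (F(x) = (2*x)/(-5) = (2*x)*(-1/5) = -2*x/5)
E = -8/5 (E = -4 - 2/5*2*(-3) = -4 - 4/5*(-3) = -4 + 12/5 = -8/5 ≈ -1.6000)
-31 + 30*((-21 - 2*(-5)*(-2))*(15 + E)) = -31 + 30*((-21 - 2*(-5)*(-2))*(15 - 8/5)) = -31 + 30*((-21 + 10*(-2))*(67/5)) = -31 + 30*((-21 - 20)*(67/5)) = -31 + 30*(-41*67/5) = -31 + 30*(-2747/5) = -31 - 16482 = -16513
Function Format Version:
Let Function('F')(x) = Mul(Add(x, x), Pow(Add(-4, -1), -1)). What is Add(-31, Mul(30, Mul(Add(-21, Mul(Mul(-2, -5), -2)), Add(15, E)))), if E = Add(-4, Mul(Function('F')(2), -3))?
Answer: -16513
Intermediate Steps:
Function('F')(x) = Mul(Rational(-2, 5), x) (Function('F')(x) = Mul(Mul(2, x), Pow(-5, -1)) = Mul(Mul(2, x), Rational(-1, 5)) = Mul(Rational(-2, 5), x))
E = Rational(-8, 5) (E = Add(-4, Mul(Mul(Rational(-2, 5), 2), -3)) = Add(-4, Mul(Rational(-4, 5), -3)) = Add(-4, Rational(12, 5)) = Rational(-8, 5) ≈ -1.6000)
Add(-31, Mul(30, Mul(Add(-21, Mul(Mul(-2, -5), -2)), Add(15, E)))) = Add(-31, Mul(30, Mul(Add(-21, Mul(Mul(-2, -5), -2)), Add(15, Rational(-8, 5))))) = Add(-31, Mul(30, Mul(Add(-21, Mul(10, -2)), Rational(67, 5)))) = Add(-31, Mul(30, Mul(Add(-21, -20), Rational(67, 5)))) = Add(-31, Mul(30, Mul(-41, Rational(67, 5)))) = Add(-31, Mul(30, Rational(-2747, 5))) = Add(-31, -16482) = -16513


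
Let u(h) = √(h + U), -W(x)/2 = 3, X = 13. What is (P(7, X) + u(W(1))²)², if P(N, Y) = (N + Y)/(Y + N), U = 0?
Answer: 25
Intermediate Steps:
W(x) = -6 (W(x) = -2*3 = -6)
u(h) = √h (u(h) = √(h + 0) = √h)
P(N, Y) = 1 (P(N, Y) = (N + Y)/(N + Y) = 1)
(P(7, X) + u(W(1))²)² = (1 + (√(-6))²)² = (1 + (I*√6)²)² = (1 - 6)² = (-5)² = 25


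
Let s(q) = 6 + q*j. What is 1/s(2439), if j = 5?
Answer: 1/12201 ≈ 8.1960e-5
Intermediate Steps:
s(q) = 6 + 5*q (s(q) = 6 + q*5 = 6 + 5*q)
1/s(2439) = 1/(6 + 5*2439) = 1/(6 + 12195) = 1/12201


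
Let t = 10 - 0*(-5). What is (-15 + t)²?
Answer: 25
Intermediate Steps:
t = 10 (t = 10 - 1*0 = 10 + 0 = 10)
(-15 + t)² = (-15 + 10)² = (-5)² = 25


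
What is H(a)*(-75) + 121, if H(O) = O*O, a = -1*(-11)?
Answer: -8954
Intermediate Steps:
a = 11
H(O) = O²
H(a)*(-75) + 121 = 11²*(-75) + 121 = 121*(-75) + 121 = -9075 + 121 = -8954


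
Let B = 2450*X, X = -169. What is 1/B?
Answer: -1/414050 ≈ -2.4152e-6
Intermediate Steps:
B = -414050 (B = 2450*(-169) = -414050)
1/B = 1/(-414050) = -1/414050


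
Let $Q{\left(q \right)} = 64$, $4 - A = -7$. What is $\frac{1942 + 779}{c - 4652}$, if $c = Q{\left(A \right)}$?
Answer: $- \frac{2721}{4588} \approx -0.59307$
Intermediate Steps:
$A = 11$ ($A = 4 - -7 = 4 + 7 = 11$)
$c = 64$
$\frac{1942 + 779}{c - 4652} = \frac{1942 + 779}{64 - 4652} = \frac{2721}{-4588} = 2721 \left(- \frac{1}{4588}\right) = - \frac{2721}{4588}$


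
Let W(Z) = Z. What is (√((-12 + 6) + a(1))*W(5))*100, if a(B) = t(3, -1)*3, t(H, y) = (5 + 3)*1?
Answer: 1500*√2 ≈ 2121.3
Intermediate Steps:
t(H, y) = 8 (t(H, y) = 8*1 = 8)
a(B) = 24 (a(B) = 8*3 = 24)
(√((-12 + 6) + a(1))*W(5))*100 = (√((-12 + 6) + 24)*5)*100 = (√(-6 + 24)*5)*100 = (√18*5)*100 = ((3*√2)*5)*100 = (15*√2)*100 = 1500*√2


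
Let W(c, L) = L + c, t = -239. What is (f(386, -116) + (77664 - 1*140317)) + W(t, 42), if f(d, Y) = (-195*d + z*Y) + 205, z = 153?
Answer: -155663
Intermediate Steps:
f(d, Y) = 205 - 195*d + 153*Y (f(d, Y) = (-195*d + 153*Y) + 205 = 205 - 195*d + 153*Y)
(f(386, -116) + (77664 - 1*140317)) + W(t, 42) = ((205 - 195*386 + 153*(-116)) + (77664 - 1*140317)) + (42 - 239) = ((205 - 75270 - 17748) + (77664 - 140317)) - 197 = (-92813 - 62653) - 197 = -155466 - 197 = -155663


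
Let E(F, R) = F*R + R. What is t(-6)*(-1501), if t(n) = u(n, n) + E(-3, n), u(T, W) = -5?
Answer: -10507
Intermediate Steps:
E(F, R) = R + F*R
t(n) = -5 - 2*n (t(n) = -5 + n*(1 - 3) = -5 + n*(-2) = -5 - 2*n)
t(-6)*(-1501) = (-5 - 2*(-6))*(-1501) = (-5 + 12)*(-1501) = 7*(-1501) = -10507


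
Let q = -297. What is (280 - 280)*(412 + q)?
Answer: 0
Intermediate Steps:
(280 - 280)*(412 + q) = (280 - 280)*(412 - 297) = 0*115 = 0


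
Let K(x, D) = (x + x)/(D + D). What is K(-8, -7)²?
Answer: 64/49 ≈ 1.3061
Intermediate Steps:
K(x, D) = x/D (K(x, D) = (2*x)/((2*D)) = (2*x)*(1/(2*D)) = x/D)
K(-8, -7)² = (-8/(-7))² = (-8*(-⅐))² = (8/7)² = 64/49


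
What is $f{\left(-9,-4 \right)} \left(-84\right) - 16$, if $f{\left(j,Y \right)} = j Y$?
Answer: $-3040$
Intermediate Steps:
$f{\left(j,Y \right)} = Y j$
$f{\left(-9,-4 \right)} \left(-84\right) - 16 = \left(-4\right) \left(-9\right) \left(-84\right) - 16 = 36 \left(-84\right) - 16 = -3024 - 16 = -3040$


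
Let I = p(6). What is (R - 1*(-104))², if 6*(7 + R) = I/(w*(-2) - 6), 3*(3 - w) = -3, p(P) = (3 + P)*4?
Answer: 456976/49 ≈ 9326.0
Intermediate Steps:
p(P) = 12 + 4*P
w = 4 (w = 3 - ⅓*(-3) = 3 + 1 = 4)
I = 36 (I = 12 + 4*6 = 12 + 24 = 36)
R = -52/7 (R = -7 + (36/(4*(-2) - 6))/6 = -7 + (36/(-8 - 6))/6 = -7 + (36/(-14))/6 = -7 + (36*(-1/14))/6 = -7 + (⅙)*(-18/7) = -7 - 3/7 = -52/7 ≈ -7.4286)
(R - 1*(-104))² = (-52/7 - 1*(-104))² = (-52/7 + 104)² = (676/7)² = 456976/49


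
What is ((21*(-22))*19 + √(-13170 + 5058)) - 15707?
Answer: -24485 + 52*I*√3 ≈ -24485.0 + 90.067*I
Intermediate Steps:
((21*(-22))*19 + √(-13170 + 5058)) - 15707 = (-462*19 + √(-8112)) - 15707 = (-8778 + 52*I*√3) - 15707 = -24485 + 52*I*√3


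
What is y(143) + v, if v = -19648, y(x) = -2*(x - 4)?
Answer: -19926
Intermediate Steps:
y(x) = 8 - 2*x (y(x) = -2*(-4 + x) = 8 - 2*x)
y(143) + v = (8 - 2*143) - 19648 = (8 - 286) - 19648 = -278 - 19648 = -19926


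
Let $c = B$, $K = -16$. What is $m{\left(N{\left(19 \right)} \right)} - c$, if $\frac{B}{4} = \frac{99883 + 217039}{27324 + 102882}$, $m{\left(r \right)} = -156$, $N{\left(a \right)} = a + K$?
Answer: $- \frac{10789912}{65103} \approx -165.74$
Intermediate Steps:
$N{\left(a \right)} = -16 + a$ ($N{\left(a \right)} = a - 16 = -16 + a$)
$B = \frac{633844}{65103}$ ($B = 4 \frac{99883 + 217039}{27324 + 102882} = 4 \cdot \frac{316922}{130206} = 4 \cdot 316922 \cdot \frac{1}{130206} = 4 \cdot \frac{158461}{65103} = \frac{633844}{65103} \approx 9.736$)
$c = \frac{633844}{65103} \approx 9.736$
$m{\left(N{\left(19 \right)} \right)} - c = -156 - \frac{633844}{65103} = - \frac{10789912}{65103}$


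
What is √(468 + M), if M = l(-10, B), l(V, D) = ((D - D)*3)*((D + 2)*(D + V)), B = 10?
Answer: 6*√13 ≈ 21.633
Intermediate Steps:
l(V, D) = 0 (l(V, D) = (0*3)*((2 + D)*(D + V)) = 0*((2 + D)*(D + V)) = 0)
M = 0
√(468 + M) = √(468 + 0) = √468 = 6*√13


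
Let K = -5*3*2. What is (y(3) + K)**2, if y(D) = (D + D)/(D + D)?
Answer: 841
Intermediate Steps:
K = -30 (K = -15*2 = -1*30 = -30)
y(D) = 1 (y(D) = (2*D)/((2*D)) = (2*D)*(1/(2*D)) = 1)
(y(3) + K)**2 = (1 - 30)**2 = (-29)**2 = 841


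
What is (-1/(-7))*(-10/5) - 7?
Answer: -51/7 ≈ -7.2857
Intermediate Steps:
(-1/(-7))*(-10/5) - 7 = (-1*(-⅐))*(-10*⅕) - 7 = (⅐)*(-2) - 7 = -2/7 - 7 = -51/7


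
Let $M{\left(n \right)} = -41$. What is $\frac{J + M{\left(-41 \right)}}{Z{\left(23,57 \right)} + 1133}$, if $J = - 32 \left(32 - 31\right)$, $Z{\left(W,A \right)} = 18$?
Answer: $- \frac{73}{1151} \approx -0.063423$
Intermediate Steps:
$J = -32$ ($J = - 32 \cdot 1 = \left(-1\right) 32 = -32$)
$\frac{J + M{\left(-41 \right)}}{Z{\left(23,57 \right)} + 1133} = \frac{-32 - 41}{18 + 1133} = - \frac{73}{1151}$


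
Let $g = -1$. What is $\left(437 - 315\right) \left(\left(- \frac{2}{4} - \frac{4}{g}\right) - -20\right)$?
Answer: $2867$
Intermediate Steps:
$\left(437 - 315\right) \left(\left(- \frac{2}{4} - \frac{4}{g}\right) - -20\right) = \left(437 - 315\right) \left(\left(- \frac{2}{4} - \frac{4}{-1}\right) - -20\right) = 122 \left(\left(\left(-2\right) \frac{1}{4} - -4\right) + 20\right) = 122 \left(\left(- \frac{1}{2} + 4\right) + 20\right) = 122 \left(\frac{7}{2} + 20\right) = 122 \cdot \frac{47}{2} = 2867$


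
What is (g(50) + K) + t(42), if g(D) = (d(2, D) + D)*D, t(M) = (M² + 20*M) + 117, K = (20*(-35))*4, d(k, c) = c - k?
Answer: 4821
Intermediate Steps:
K = -2800 (K = -700*4 = -2800)
t(M) = 117 + M² + 20*M
g(D) = D*(-2 + 2*D) (g(D) = ((D - 1*2) + D)*D = ((D - 2) + D)*D = ((-2 + D) + D)*D = (-2 + 2*D)*D = D*(-2 + 2*D))
(g(50) + K) + t(42) = (2*50*(-1 + 50) - 2800) + (117 + 42² + 20*42) = (2*50*49 - 2800) + (117 + 1764 + 840) = (4900 - 2800) + 2721 = 2100 + 2721 = 4821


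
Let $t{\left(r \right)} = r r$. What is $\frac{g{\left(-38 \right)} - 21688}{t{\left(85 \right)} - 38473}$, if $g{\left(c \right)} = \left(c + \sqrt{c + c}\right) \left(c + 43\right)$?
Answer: $\frac{10939}{15624} - \frac{5 i \sqrt{19}}{15624} \approx 0.70014 - 0.0013949 i$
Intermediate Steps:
$t{\left(r \right)} = r^{2}$
$g{\left(c \right)} = \left(43 + c\right) \left(c + \sqrt{2} \sqrt{c}\right)$ ($g{\left(c \right)} = \left(c + \sqrt{2 c}\right) \left(43 + c\right) = \left(c + \sqrt{2} \sqrt{c}\right) \left(43 + c\right) = \left(43 + c\right) \left(c + \sqrt{2} \sqrt{c}\right)$)
$\frac{g{\left(-38 \right)} - 21688}{t{\left(85 \right)} - 38473} = \frac{\left(\left(-38\right)^{2} + 43 \left(-38\right) + \sqrt{2} \left(-38\right)^{\frac{3}{2}} + 43 \sqrt{2} \sqrt{-38}\right) - 21688}{85^{2} - 38473} = \frac{\left(1444 - 1634 + \sqrt{2} \left(- 38 i \sqrt{38}\right) + 43 \sqrt{2} i \sqrt{38}\right) - 21688}{7225 - 38473} = \frac{\left(1444 - 1634 - 76 i \sqrt{19} + 86 i \sqrt{19}\right) - 21688}{-31248} = \left(\left(-190 + 10 i \sqrt{19}\right) - 21688\right) \left(- \frac{1}{31248}\right) = \left(-21878 + 10 i \sqrt{19}\right) \left(- \frac{1}{31248}\right) = \frac{10939}{15624} - \frac{5 i \sqrt{19}}{15624}$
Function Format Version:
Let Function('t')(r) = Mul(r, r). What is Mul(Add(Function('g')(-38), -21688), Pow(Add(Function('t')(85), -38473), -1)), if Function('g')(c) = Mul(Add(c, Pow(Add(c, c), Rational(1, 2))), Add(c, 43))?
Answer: Add(Rational(10939, 15624), Mul(Rational(-5, 15624), I, Pow(19, Rational(1, 2)))) ≈ Add(0.70014, Mul(-0.0013949, I))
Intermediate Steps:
Function('t')(r) = Pow(r, 2)
Function('g')(c) = Mul(Add(43, c), Add(c, Mul(Pow(2, Rational(1, 2)), Pow(c, Rational(1, 2))))) (Function('g')(c) = Mul(Add(c, Pow(Mul(2, c), Rational(1, 2))), Add(43, c)) = Mul(Add(c, Mul(Pow(2, Rational(1, 2)), Pow(c, Rational(1, 2)))), Add(43, c)) = Mul(Add(43, c), Add(c, Mul(Pow(2, Rational(1, 2)), Pow(c, Rational(1, 2))))))
Mul(Add(Function('g')(-38), -21688), Pow(Add(Function('t')(85), -38473), -1)) = Mul(Add(Add(Pow(-38, 2), Mul(43, -38), Mul(Pow(2, Rational(1, 2)), Pow(-38, Rational(3, 2))), Mul(43, Pow(2, Rational(1, 2)), Pow(-38, Rational(1, 2)))), -21688), Pow(Add(Pow(85, 2), -38473), -1)) = Mul(Add(Add(1444, -1634, Mul(Pow(2, Rational(1, 2)), Mul(-38, I, Pow(38, Rational(1, 2)))), Mul(43, Pow(2, Rational(1, 2)), Mul(I, Pow(38, Rational(1, 2))))), -21688), Pow(Add(7225, -38473), -1)) = Mul(Add(Add(1444, -1634, Mul(-76, I, Pow(19, Rational(1, 2))), Mul(86, I, Pow(19, Rational(1, 2)))), -21688), Pow(-31248, -1)) = Mul(Add(Add(-190, Mul(10, I, Pow(19, Rational(1, 2)))), -21688), Rational(-1, 31248)) = Mul(Add(-21878, Mul(10, I, Pow(19, Rational(1, 2)))), Rational(-1, 31248)) = Add(Rational(10939, 15624), Mul(Rational(-5, 15624), I, Pow(19, Rational(1, 2))))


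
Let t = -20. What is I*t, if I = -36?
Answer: 720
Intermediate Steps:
I*t = -36*(-20) = 720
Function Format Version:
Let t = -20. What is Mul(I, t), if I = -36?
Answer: 720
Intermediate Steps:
Mul(I, t) = Mul(-36, -20) = 720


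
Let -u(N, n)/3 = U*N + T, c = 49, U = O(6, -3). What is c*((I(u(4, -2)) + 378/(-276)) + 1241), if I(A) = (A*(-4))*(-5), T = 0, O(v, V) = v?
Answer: -451633/46 ≈ -9818.1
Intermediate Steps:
U = 6
u(N, n) = -18*N (u(N, n) = -3*(6*N + 0) = -18*N)
I(A) = 20*A (I(A) = -4*A*(-5) = 20*A)
c*((I(u(4, -2)) + 378/(-276)) + 1241) = 49*((20*(-18*4) + 378/(-276)) + 1241) = 49*((20*(-72) + 378*(-1/276)) + 1241) = 49*((-1440 - 63/46) + 1241) = 49*(-66303/46 + 1241) = 49*(-9217/46) = -451633/46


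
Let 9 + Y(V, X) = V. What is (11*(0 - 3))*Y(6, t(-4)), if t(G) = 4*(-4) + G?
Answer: 99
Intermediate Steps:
t(G) = -16 + G
Y(V, X) = -9 + V
(11*(0 - 3))*Y(6, t(-4)) = (11*(0 - 3))*(-9 + 6) = (11*(-3))*(-3) = -33*(-3) = 99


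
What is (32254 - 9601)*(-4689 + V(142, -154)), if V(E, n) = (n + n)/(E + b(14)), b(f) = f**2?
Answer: -17954654535/169 ≈ -1.0624e+8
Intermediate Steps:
V(E, n) = 2*n/(196 + E) (V(E, n) = (n + n)/(E + 14**2) = (2*n)/(E + 196) = (2*n)/(196 + E) = 2*n/(196 + E))
(32254 - 9601)*(-4689 + V(142, -154)) = (32254 - 9601)*(-4689 + 2*(-154)/(196 + 142)) = 22653*(-4689 + 2*(-154)/338) = 22653*(-4689 + 2*(-154)*(1/338)) = 22653*(-4689 - 154/169) = 22653*(-792595/169) = -17954654535/169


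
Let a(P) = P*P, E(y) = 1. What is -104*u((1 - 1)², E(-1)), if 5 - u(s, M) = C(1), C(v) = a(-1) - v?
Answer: -520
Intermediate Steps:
a(P) = P²
C(v) = 1 - v (C(v) = (-1)² - v = 1 - v)
u(s, M) = 5 (u(s, M) = 5 - (1 - 1*1) = 5 - (1 - 1) = 5 - 1*0 = 5 + 0 = 5)
-104*u((1 - 1)², E(-1)) = -104*5 = -520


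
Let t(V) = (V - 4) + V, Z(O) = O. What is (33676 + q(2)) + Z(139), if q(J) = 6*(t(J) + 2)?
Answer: 33827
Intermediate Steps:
t(V) = -4 + 2*V (t(V) = (-4 + V) + V = -4 + 2*V)
q(J) = -12 + 12*J (q(J) = 6*((-4 + 2*J) + 2) = 6*(-2 + 2*J) = -12 + 12*J)
(33676 + q(2)) + Z(139) = (33676 + (-12 + 12*2)) + 139 = (33676 + (-12 + 24)) + 139 = (33676 + 12) + 139 = 33688 + 139 = 33827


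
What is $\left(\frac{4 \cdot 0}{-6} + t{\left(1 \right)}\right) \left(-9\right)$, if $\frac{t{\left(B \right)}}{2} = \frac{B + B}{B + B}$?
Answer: $-18$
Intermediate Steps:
$t{\left(B \right)} = 2$ ($t{\left(B \right)} = 2 \frac{B + B}{B + B} = 2 \frac{2 B}{2 B} = 2 \cdot 2 B \frac{1}{2 B} = 2 \cdot 1 = 2$)
$\left(\frac{4 \cdot 0}{-6} + t{\left(1 \right)}\right) \left(-9\right) = \left(\frac{4 \cdot 0}{-6} + 2\right) \left(-9\right) = \left(0 \left(- \frac{1}{6}\right) + 2\right) \left(-9\right) = \left(0 + 2\right) \left(-9\right) = 2 \left(-9\right) = -18$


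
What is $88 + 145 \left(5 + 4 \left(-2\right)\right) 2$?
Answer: $-782$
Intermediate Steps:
$88 + 145 \left(5 + 4 \left(-2\right)\right) 2 = 88 + 145 \left(5 - 8\right) 2 = 88 + 145 \left(\left(-3\right) 2\right) = 88 + 145 \left(-6\right) = 88 - 870 = -782$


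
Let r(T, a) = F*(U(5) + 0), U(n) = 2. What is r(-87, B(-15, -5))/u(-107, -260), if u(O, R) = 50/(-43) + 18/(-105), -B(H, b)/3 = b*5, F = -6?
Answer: 4515/502 ≈ 8.9940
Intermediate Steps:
B(H, b) = -15*b (B(H, b) = -3*b*5 = -15*b)
r(T, a) = -12 (r(T, a) = -6*(2 + 0) = -6*2 = -12)
u(O, R) = -2008/1505 (u(O, R) = 50*(-1/43) + 18*(-1/105) = -50/43 - 6/35 = -2008/1505)
r(-87, B(-15, -5))/u(-107, -260) = -12/(-2008/1505) = -12*(-1505/2008) = 4515/502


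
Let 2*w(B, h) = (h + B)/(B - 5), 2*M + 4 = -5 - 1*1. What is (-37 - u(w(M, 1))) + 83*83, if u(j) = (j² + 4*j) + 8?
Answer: 171079/25 ≈ 6843.2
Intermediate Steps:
M = -5 (M = -2 + (-5 - 1*1)/2 = -2 + (-5 - 1)/2 = -2 + (½)*(-6) = -2 - 3 = -5)
w(B, h) = (B + h)/(2*(-5 + B)) (w(B, h) = ((h + B)/(B - 5))/2 = ((B + h)/(-5 + B))/2 = (B + h)/(2*(-5 + B)))
u(j) = 8 + j² + 4*j
(-37 - u(w(M, 1))) + 83*83 = (-37 - (8 + ((-5 + 1)/(2*(-5 - 5)))² + 4*((-5 + 1)/(2*(-5 - 5))))) + 83*83 = (-37 - (8 + ((½)*(-4)/(-10))² + 4*((½)*(-4)/(-10)))) + 6889 = (-37 - (8 + ((½)*(-⅒)*(-4))² + 4*((½)*(-⅒)*(-4)))) + 6889 = (-37 - (8 + (⅕)² + 4*(⅕))) + 6889 = (-37 - (8 + 1/25 + ⅘)) + 6889 = (-37 - 1*221/25) + 6889 = (-37 - 221/25) + 6889 = -1146/25 + 6889 = 171079/25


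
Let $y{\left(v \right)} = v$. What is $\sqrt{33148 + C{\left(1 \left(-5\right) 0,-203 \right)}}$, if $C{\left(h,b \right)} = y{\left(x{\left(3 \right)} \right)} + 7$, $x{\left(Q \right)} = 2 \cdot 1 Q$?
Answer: $\sqrt{33161} \approx 182.1$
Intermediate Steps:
$x{\left(Q \right)} = 2 Q$
$C{\left(h,b \right)} = 13$ ($C{\left(h,b \right)} = 2 \cdot 3 + 7 = 6 + 7 = 13$)
$\sqrt{33148 + C{\left(1 \left(-5\right) 0,-203 \right)}} = \sqrt{33148 + 13} = \sqrt{33161}$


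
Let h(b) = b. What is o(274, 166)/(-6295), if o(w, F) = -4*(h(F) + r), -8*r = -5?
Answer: 1333/12590 ≈ 0.10588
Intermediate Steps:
r = 5/8 (r = -⅛*(-5) = 5/8 ≈ 0.62500)
o(w, F) = -5/2 - 4*F (o(w, F) = -4*(F + 5/8) = -4*(5/8 + F) = -5/2 - 4*F)
o(274, 166)/(-6295) = (-5/2 - 4*166)/(-6295) = (-5/2 - 664)*(-1/6295) = -1333/2*(-1/6295) = 1333/12590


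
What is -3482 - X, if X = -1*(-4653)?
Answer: -8135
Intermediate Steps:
X = 4653
-3482 - X = -3482 - 1*4653 = -3482 - 4653 = -8135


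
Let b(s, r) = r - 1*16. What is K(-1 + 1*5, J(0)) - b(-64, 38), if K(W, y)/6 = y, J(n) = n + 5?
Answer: 8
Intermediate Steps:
b(s, r) = -16 + r (b(s, r) = r - 16 = -16 + r)
J(n) = 5 + n
K(W, y) = 6*y
K(-1 + 1*5, J(0)) - b(-64, 38) = 6*(5 + 0) - (-16 + 38) = 6*5 - 1*22 = 30 - 22 = 8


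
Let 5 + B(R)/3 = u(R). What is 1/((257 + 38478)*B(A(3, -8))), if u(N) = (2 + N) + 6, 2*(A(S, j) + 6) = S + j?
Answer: -2/1278255 ≈ -1.5646e-6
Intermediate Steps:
A(S, j) = -6 + S/2 + j/2 (A(S, j) = -6 + (S + j)/2 = -6 + (S/2 + j/2) = -6 + S/2 + j/2)
u(N) = 8 + N
B(R) = 9 + 3*R (B(R) = -15 + 3*(8 + R) = -15 + (24 + 3*R) = 9 + 3*R)
1/((257 + 38478)*B(A(3, -8))) = 1/((257 + 38478)*(9 + 3*(-6 + (½)*3 + (½)*(-8)))) = 1/(38735*(9 + 3*(-6 + 3/2 - 4))) = 1/(38735*(9 + 3*(-17/2))) = 1/(38735*(9 - 51/2)) = 1/(38735*(-33/2)) = (1/38735)*(-2/33) = -2/1278255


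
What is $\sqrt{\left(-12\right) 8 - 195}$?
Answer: $i \sqrt{291} \approx 17.059 i$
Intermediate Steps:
$\sqrt{\left(-12\right) 8 - 195} = \sqrt{-96 - 195} = \sqrt{-291} = i \sqrt{291}$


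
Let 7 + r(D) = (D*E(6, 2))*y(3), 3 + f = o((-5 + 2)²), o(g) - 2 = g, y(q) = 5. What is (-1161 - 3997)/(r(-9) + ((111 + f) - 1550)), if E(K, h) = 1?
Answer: 5158/1483 ≈ 3.4781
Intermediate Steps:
o(g) = 2 + g
f = 8 (f = -3 + (2 + (-5 + 2)²) = -3 + (2 + (-3)²) = -3 + (2 + 9) = -3 + 11 = 8)
r(D) = -7 + 5*D (r(D) = -7 + (D*1)*5 = -7 + D*5 = -7 + 5*D)
(-1161 - 3997)/(r(-9) + ((111 + f) - 1550)) = (-1161 - 3997)/((-7 + 5*(-9)) + ((111 + 8) - 1550)) = -5158/((-7 - 45) + (119 - 1550)) = -5158/(-52 - 1431) = -5158/(-1483) = -5158*(-1/1483) = 5158/1483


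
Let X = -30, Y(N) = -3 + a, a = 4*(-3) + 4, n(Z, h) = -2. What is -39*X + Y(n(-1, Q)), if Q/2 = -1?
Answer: 1159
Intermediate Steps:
Q = -2 (Q = 2*(-1) = -2)
a = -8 (a = -12 + 4 = -8)
Y(N) = -11 (Y(N) = -3 - 8 = -11)
-39*X + Y(n(-1, Q)) = -39*(-30) - 11 = 1170 - 11 = 1159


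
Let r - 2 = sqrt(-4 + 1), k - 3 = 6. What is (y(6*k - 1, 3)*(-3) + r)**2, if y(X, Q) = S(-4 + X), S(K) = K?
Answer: (145 - I*sqrt(3))**2 ≈ 21022.0 - 502.3*I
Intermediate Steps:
k = 9 (k = 3 + 6 = 9)
y(X, Q) = -4 + X
r = 2 + I*sqrt(3) (r = 2 + sqrt(-4 + 1) = 2 + sqrt(-3) = 2 + I*sqrt(3) ≈ 2.0 + 1.732*I)
(y(6*k - 1, 3)*(-3) + r)**2 = ((-4 + (6*9 - 1))*(-3) + (2 + I*sqrt(3)))**2 = ((-4 + (54 - 1))*(-3) + (2 + I*sqrt(3)))**2 = ((-4 + 53)*(-3) + (2 + I*sqrt(3)))**2 = (49*(-3) + (2 + I*sqrt(3)))**2 = (-147 + (2 + I*sqrt(3)))**2 = (-145 + I*sqrt(3))**2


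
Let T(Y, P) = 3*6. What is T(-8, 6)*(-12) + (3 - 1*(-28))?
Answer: -185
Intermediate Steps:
T(Y, P) = 18
T(-8, 6)*(-12) + (3 - 1*(-28)) = 18*(-12) + (3 - 1*(-28)) = -216 + (3 + 28) = -216 + 31 = -185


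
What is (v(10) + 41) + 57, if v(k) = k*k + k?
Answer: 208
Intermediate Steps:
v(k) = k + k² (v(k) = k² + k = k + k²)
(v(10) + 41) + 57 = (10*(1 + 10) + 41) + 57 = (10*11 + 41) + 57 = (110 + 41) + 57 = 151 + 57 = 208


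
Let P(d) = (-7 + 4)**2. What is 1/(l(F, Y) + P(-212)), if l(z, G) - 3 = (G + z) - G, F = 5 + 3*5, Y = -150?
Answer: 1/32 ≈ 0.031250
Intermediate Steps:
P(d) = 9 (P(d) = (-3)**2 = 9)
F = 20 (F = 5 + 15 = 20)
l(z, G) = 3 + z (l(z, G) = 3 + ((G + z) - G) = 3 + z)
1/(l(F, Y) + P(-212)) = 1/((3 + 20) + 9) = 1/(23 + 9) = 1/32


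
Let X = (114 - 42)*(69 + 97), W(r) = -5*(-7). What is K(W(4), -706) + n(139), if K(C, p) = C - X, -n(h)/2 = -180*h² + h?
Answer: 6943365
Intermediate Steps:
W(r) = 35
X = 11952 (X = 72*166 = 11952)
n(h) = -2*h + 360*h² (n(h) = -2*(-180*h² + h) = -2*(h - 180*h²) = -2*h + 360*h²)
K(C, p) = -11952 + C (K(C, p) = C - 1*11952 = C - 11952 = -11952 + C)
K(W(4), -706) + n(139) = (-11952 + 35) + 2*139*(-1 + 180*139) = -11917 + 2*139*(-1 + 25020) = -11917 + 2*139*25019 = -11917 + 6955282 = 6943365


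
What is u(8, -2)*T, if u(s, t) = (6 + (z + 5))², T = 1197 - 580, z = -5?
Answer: 22212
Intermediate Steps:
T = 617
u(s, t) = 36 (u(s, t) = (6 + (-5 + 5))² = (6 + 0)² = 6² = 36)
u(8, -2)*T = 36*617 = 22212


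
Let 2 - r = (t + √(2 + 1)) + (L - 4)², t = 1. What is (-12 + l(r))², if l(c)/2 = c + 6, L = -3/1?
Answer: 9228 + 384*√3 ≈ 9893.1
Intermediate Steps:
L = -3 (L = -3*1 = -3)
r = -48 - √3 (r = 2 - ((1 + √(2 + 1)) + (-3 - 4)²) = 2 - ((1 + √3) + (-7)²) = 2 - ((1 + √3) + 49) = 2 - (50 + √3) = 2 + (-50 - √3) = -48 - √3 ≈ -49.732)
l(c) = 12 + 2*c (l(c) = 2*(c + 6) = 2*(6 + c) = 12 + 2*c)
(-12 + l(r))² = (-12 + (12 + 2*(-48 - √3)))² = (-12 + (12 + (-96 - 2*√3)))² = (-12 + (-84 - 2*√3))² = (-96 - 2*√3)²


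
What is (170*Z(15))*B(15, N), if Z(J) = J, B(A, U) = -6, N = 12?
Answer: -15300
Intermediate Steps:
(170*Z(15))*B(15, N) = (170*15)*(-6) = 2550*(-6) = -15300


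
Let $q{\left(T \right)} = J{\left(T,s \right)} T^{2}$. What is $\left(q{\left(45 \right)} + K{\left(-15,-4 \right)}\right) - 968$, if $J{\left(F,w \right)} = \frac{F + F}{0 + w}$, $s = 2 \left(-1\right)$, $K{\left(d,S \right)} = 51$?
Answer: $-92042$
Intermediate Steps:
$s = -2$
$J{\left(F,w \right)} = \frac{2 F}{w}$
$q{\left(T \right)} = - T^{3}$ ($q{\left(T \right)} = \frac{2 T}{-2} T^{2} = 2 T \left(- \frac{1}{2}\right) T^{2} = - T T^{2} = - T^{3}$)
$\left(q{\left(45 \right)} + K{\left(-15,-4 \right)}\right) - 968 = \left(- 45^{3} + 51\right) - 968 = \left(\left(-1\right) 91125 + 51\right) - 968 = \left(-91125 + 51\right) - 968 = -91074 - 968 = -92042$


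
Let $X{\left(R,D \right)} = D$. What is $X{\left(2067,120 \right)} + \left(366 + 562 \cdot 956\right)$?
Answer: $537758$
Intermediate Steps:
$X{\left(2067,120 \right)} + \left(366 + 562 \cdot 956\right) = 120 + \left(366 + 562 \cdot 956\right) = 120 + \left(366 + 537272\right) = 120 + 537638 = 537758$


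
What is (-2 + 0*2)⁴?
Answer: 16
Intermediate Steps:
(-2 + 0*2)⁴ = (-2 + 0)⁴ = (-2)⁴ = 16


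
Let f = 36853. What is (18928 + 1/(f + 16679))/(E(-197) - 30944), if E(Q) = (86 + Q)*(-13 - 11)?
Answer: -1013253697/1513884960 ≈ -0.66931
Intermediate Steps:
E(Q) = -2064 - 24*Q (E(Q) = (86 + Q)*(-24) = -2064 - 24*Q)
(18928 + 1/(f + 16679))/(E(-197) - 30944) = (18928 + 1/(36853 + 16679))/((-2064 - 24*(-197)) - 30944) = (18928 + 1/53532)/((-2064 + 4728) - 30944) = (18928 + 1/53532)/(2664 - 30944) = (1013253697/53532)/(-28280) = (1013253697/53532)*(-1/28280) = -1013253697/1513884960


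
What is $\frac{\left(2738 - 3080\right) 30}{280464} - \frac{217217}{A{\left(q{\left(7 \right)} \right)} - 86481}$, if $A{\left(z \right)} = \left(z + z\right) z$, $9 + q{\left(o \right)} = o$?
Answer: $\frac{5002861309}{2021046956} \approx 2.4754$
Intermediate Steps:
$q{\left(o \right)} = -9 + o$
$A{\left(z \right)} = 2 z^{2}$ ($A{\left(z \right)} = 2 z z = 2 z^{2}$)
$\frac{\left(2738 - 3080\right) 30}{280464} - \frac{217217}{A{\left(q{\left(7 \right)} \right)} - 86481} = \frac{\left(2738 - 3080\right) 30}{280464} - \frac{217217}{2 \left(-9 + 7\right)^{2} - 86481} = \left(2738 - 3080\right) 30 \cdot \frac{1}{280464} - \frac{217217}{2 \left(-2\right)^{2} - 86481} = \left(-342\right) 30 \cdot \frac{1}{280464} - \frac{217217}{2 \cdot 4 - 86481} = \left(-10260\right) \frac{1}{280464} - \frac{217217}{8 - 86481} = - \frac{855}{23372} - \frac{217217}{-86473} = - \frac{855}{23372} - - \frac{217217}{86473} = - \frac{855}{23372} + \frac{217217}{86473} = \frac{5002861309}{2021046956}$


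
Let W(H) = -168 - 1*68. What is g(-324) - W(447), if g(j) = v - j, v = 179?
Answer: 739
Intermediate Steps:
W(H) = -236 (W(H) = -168 - 68 = -236)
g(j) = 179 - j
g(-324) - W(447) = (179 - 1*(-324)) - 1*(-236) = (179 + 324) + 236 = 503 + 236 = 739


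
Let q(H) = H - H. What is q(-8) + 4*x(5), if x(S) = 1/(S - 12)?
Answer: -4/7 ≈ -0.57143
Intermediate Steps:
q(H) = 0
x(S) = 1/(-12 + S)
q(-8) + 4*x(5) = 0 + 4/(-12 + 5) = 0 + 4/(-7) = 0 + 4*(-1/7) = 0 - 4/7 = -4/7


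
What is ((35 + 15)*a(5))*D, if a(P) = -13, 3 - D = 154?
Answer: 98150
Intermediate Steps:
D = -151 (D = 3 - 1*154 = 3 - 154 = -151)
((35 + 15)*a(5))*D = ((35 + 15)*(-13))*(-151) = (50*(-13))*(-151) = -650*(-151) = 98150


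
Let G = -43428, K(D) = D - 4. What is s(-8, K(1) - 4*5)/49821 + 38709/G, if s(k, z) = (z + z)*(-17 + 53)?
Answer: -20206443/21854812 ≈ -0.92458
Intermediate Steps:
K(D) = -4 + D
s(k, z) = 72*z (s(k, z) = (2*z)*36 = 72*z)
s(-8, K(1) - 4*5)/49821 + 38709/G = (72*((-4 + 1) - 4*5))/49821 + 38709/(-43428) = (72*(-3 - 20))*(1/49821) + 38709*(-1/43428) = (72*(-23))*(1/49821) - 1173/1316 = -1656*1/49821 - 1173/1316 = -552/16607 - 1173/1316 = -20206443/21854812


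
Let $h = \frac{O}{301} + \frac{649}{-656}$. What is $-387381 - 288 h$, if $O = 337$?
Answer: $- \frac{4781131935}{12341} \approx -3.8742 \cdot 10^{5}$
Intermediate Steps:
$h = \frac{25723}{197456}$ ($h = \frac{337}{301} + \frac{649}{-656} = 337 \cdot \frac{1}{301} + 649 \left(- \frac{1}{656}\right) = \frac{337}{301} - \frac{649}{656} = \frac{25723}{197456} \approx 0.13027$)
$-387381 - 288 h = -387381 - \frac{463014}{12341} = - \frac{4781131935}{12341}$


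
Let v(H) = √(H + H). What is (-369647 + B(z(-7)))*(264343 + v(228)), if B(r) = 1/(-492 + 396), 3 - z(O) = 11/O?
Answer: -9380505568759/96 - 35486113*√114/48 ≈ -9.7722e+10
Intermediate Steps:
z(O) = 3 - 11/O
B(r) = -1/96 (B(r) = 1/(-96) = -1/96)
v(H) = √2*√H (v(H) = √(2*H) = √2*√H)
(-369647 + B(z(-7)))*(264343 + v(228)) = (-369647 - 1/96)*(264343 + √2*√228) = -35486113*(264343 + √2*(2*√57))/96 = -35486113*(264343 + 2*√114)/96 = -9380505568759/96 - 35486113*√114/48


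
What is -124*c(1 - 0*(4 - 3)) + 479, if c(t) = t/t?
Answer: 355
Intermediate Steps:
c(t) = 1
-124*c(1 - 0*(4 - 3)) + 479 = -124*1 + 479 = -124 + 479 = 355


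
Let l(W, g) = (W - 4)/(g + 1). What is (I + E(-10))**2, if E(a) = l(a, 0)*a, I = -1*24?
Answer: 13456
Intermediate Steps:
l(W, g) = (-4 + W)/(1 + g)
I = -24
E(a) = a*(-4 + a) (E(a) = ((-4 + a)/(1 + 0))*a = ((-4 + a)/1)*a = (1*(-4 + a))*a = (-4 + a)*a = a*(-4 + a))
(I + E(-10))**2 = (-24 - 10*(-4 - 10))**2 = (-24 - 10*(-14))**2 = (-24 + 140)**2 = 116**2 = 13456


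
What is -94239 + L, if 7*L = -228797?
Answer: -888470/7 ≈ -1.2692e+5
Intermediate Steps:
L = -228797/7 (L = (⅐)*(-228797) = -228797/7 ≈ -32685.)
-94239 + L = -94239 - 228797/7 = -888470/7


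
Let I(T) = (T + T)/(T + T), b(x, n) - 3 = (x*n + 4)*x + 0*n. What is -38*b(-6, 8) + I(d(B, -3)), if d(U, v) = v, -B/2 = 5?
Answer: -10145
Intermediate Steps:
b(x, n) = 3 + x*(4 + n*x) (b(x, n) = 3 + ((x*n + 4)*x + 0*n) = 3 + ((n*x + 4)*x + 0) = 3 + ((4 + n*x)*x + 0) = 3 + (x*(4 + n*x) + 0) = 3 + x*(4 + n*x))
B = -10 (B = -2*5 = -10)
I(T) = 1 (I(T) = (2*T)/((2*T)) = (2*T)*(1/(2*T)) = 1)
-38*b(-6, 8) + I(d(B, -3)) = -38*(3 + 4*(-6) + 8*(-6)²) + 1 = -38*(3 - 24 + 8*36) + 1 = -38*(3 - 24 + 288) + 1 = -38*267 + 1 = -10146 + 1 = -10145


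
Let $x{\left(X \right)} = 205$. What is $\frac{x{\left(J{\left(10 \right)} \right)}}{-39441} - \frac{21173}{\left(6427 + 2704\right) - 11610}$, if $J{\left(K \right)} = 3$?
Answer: $\frac{834576098}{97774239} \approx 8.5358$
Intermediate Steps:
$\frac{x{\left(J{\left(10 \right)} \right)}}{-39441} - \frac{21173}{\left(6427 + 2704\right) - 11610} = \frac{205}{-39441} - \frac{21173}{\left(6427 + 2704\right) - 11610} = 205 \left(- \frac{1}{39441}\right) - \frac{21173}{9131 - 11610} = - \frac{205}{39441} - \frac{21173}{-2479} = - \frac{205}{39441} - - \frac{21173}{2479} = - \frac{205}{39441} + \frac{21173}{2479} = \frac{834576098}{97774239}$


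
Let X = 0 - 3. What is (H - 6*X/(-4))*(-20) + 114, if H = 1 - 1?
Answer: 204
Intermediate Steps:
H = 0
X = -3
(H - 6*X/(-4))*(-20) + 114 = (0 - (-18)/(-4))*(-20) + 114 = (0 - (-18)*(-1)/4)*(-20) + 114 = (0 - 6*¾)*(-20) + 114 = (0 - 9/2)*(-20) + 114 = -9/2*(-20) + 114 = 90 + 114 = 204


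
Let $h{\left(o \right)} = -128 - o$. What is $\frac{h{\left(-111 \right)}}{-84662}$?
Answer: $\frac{17}{84662} \approx 0.0002008$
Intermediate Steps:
$\frac{h{\left(-111 \right)}}{-84662} = \frac{-128 - -111}{-84662} = \left(-128 + 111\right) \left(- \frac{1}{84662}\right) = \left(-17\right) \left(- \frac{1}{84662}\right) = \frac{17}{84662}$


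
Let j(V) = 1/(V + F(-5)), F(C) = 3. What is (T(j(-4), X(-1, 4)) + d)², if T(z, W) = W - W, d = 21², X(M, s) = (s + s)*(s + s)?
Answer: 194481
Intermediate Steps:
X(M, s) = 4*s² (X(M, s) = (2*s)*(2*s) = 4*s²)
j(V) = 1/(3 + V) (j(V) = 1/(V + 3) = 1/(3 + V))
d = 441
T(z, W) = 0
(T(j(-4), X(-1, 4)) + d)² = (0 + 441)² = 441² = 194481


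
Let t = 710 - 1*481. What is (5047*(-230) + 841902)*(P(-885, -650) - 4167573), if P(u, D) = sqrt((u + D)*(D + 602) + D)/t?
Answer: 1329072370284 - 318908*sqrt(73030)/229 ≈ 1.3291e+12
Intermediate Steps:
t = 229 (t = 710 - 481 = 229)
P(u, D) = sqrt(D + (602 + D)*(D + u))/229 (P(u, D) = sqrt((u + D)*(D + 602) + D)/229 = sqrt((D + u)*(602 + D) + D)*(1/229) = sqrt((602 + D)*(D + u) + D)*(1/229) = sqrt(D + (602 + D)*(D + u))*(1/229) = sqrt(D + (602 + D)*(D + u))/229)
(5047*(-230) + 841902)*(P(-885, -650) - 4167573) = (5047*(-230) + 841902)*(sqrt((-650)**2 + 602*(-885) + 603*(-650) - 650*(-885))/229 - 4167573) = (-1160810 + 841902)*(sqrt(422500 - 532770 - 391950 + 575250)/229 - 4167573) = -318908*(sqrt(73030)/229 - 4167573) = -318908*(-4167573 + sqrt(73030)/229) = 1329072370284 - 318908*sqrt(73030)/229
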